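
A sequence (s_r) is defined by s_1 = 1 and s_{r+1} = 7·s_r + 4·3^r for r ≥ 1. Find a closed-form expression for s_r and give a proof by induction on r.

s_r = -3^r + 4·7^(r - 1)

Computing the first terms: s_1 = 1, s_2 = 19, s_3 = 169. This suggests s_r = -3^r + 4·7^(r - 1).
For the base case r = 1: the formula gives 1 = 1 = s_1.
Inductive step: suppose the statement holds for some k ≥ 1, so s_k = -3^k + 4·7^(k - 1).
Then s_{k+1} = 7·s_k + 4·3^k = 7·(-3^k + 4·7^(k - 1)) + 4·3^k = -3^(k + 1) + 4·7^k = -3^(k+1) + 4·7^((k+1) - 1),
which is the claimed formula at r = k+1.
This completes the induction.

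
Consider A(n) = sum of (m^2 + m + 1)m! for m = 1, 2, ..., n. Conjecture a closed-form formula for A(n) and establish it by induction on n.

A(n) = (n + 1)(n + 1)! - 1

We claim A(n) = (n + 1)(n + 1)! - 1 for all n ≥ 1.
For the base case n = 1: A(1) = 3, and the closed form gives 3. They agree.
Inductive step: suppose the statement holds for some m ≥ 1, so A(m) = (m + 1)(m + 1)! - 1.
Then A(m+1) = A(m) + ((m^2 + 3m + 3)(m + 1)!) = ((m + 1)(m + 1)! - 1) + ((m^2 + 3m + 3)(m + 1)!).
Simplifying, A(m+1) = ((m+1) + 1)((m+1) + 1)! - 1,
which is the closed form with n = m+1.
By the principle of mathematical induction, the result holds for all n ≥ 1.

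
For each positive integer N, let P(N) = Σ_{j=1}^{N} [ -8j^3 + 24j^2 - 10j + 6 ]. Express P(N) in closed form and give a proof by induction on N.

We claim P(N) = -N(2N^3 - 4N^2 - 5N - 5) for all N ≥ 1.
Base step (N = 1): P(1) = 12, and the closed form gives 12. They agree.
Suppose the result is true for N = j, so P(j) = j(-2j^3 + 4j^2 + 5j + 5).
Then P(j+1) = P(j) + (-8j^3 + 14j + 12) = (j(-2j^3 + 4j^2 + 5j + 5)) + (-8j^3 + 14j + 12).
Simplifying, P(j+1) = -(j + 1)(2j^3 + 2j^2 - 7j - 12) = -(j+1)(2(j+1)^3 - 4(j+1)^2 - 5(j+1) - 5),
which is the closed form with N = j+1.
By induction, the statement is established for all N ≥ 1.

P(N) = -N(2N^3 - 4N^2 - 5N - 5)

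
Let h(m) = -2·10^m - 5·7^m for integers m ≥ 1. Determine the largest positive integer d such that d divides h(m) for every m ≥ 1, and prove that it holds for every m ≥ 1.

d = 5

Computing the first values: h(1) = -55 and h(2) = -445; gcd(-55, -445) = 5, so d ≤ 5.
We prove 5 | -2·10^m - 5·7^m for all m ≥ 1 by induction on m.
Base step (m = 1): h(1) = -55 = 5·(-11), so 5 | h(1).
Suppose the result is true for m = r, i.e. 5 | h(r). Then
h(r+1) − 10·h(r) = (-2·10^(r+1) - 5·7^(r+1)) − 10·(-2·10^r - 5·7^r) = (-5)·7^r·(7 − 10) = (15)·7^r. Since 5 | h(r) by the inductive hypothesis, 5 | 10·h(r); and 5 | 15 since 15 = 5·3. Therefore 5 | h(r+1).
Hence, by induction on m, the claim holds for every m ≥ 1.
Therefore the largest such d is 5.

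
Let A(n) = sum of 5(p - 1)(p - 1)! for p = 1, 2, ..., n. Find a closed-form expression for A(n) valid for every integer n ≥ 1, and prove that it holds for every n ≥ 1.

We claim A(n) = 5n! - 5 for all n ≥ 1.
When n = 1: A(1) = 0, and the closed form gives 0. They agree.
For the inductive step, assume it holds for an arbitrary p ≥ 1, so A(p) = 5p! - 5.
Then A(p+1) = A(p) + (5p·p!) = (5p! - 5) + (5p·p!).
Simplifying, A(p+1) = 5(p+1)! - 5,
which is the closed form with n = p+1.
This completes the induction.

A(n) = 5n! - 5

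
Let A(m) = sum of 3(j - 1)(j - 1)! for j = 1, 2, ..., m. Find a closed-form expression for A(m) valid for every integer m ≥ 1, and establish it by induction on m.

We claim A(m) = 3m! - 3 for all m ≥ 1.
When m = 1: A(1) = 0, and the closed form gives 0. They agree.
Suppose the result is true for m = j, so A(j) = 3j! - 3.
Then A(j+1) = A(j) + (3j·j!) = (3j! - 3) + (3j·j!).
Simplifying, A(j+1) = 3(j+1)! - 3,
which is the closed form with m = j+1.
Hence, by induction on m, the claim holds for every m ≥ 1.

A(m) = 3m! - 3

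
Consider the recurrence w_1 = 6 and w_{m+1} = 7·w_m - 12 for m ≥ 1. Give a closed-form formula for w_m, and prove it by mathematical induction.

w_m = 4·7^(m - 1) + 2

Computing the first terms: w_1 = 6, w_2 = 30, w_3 = 198. This suggests w_m = 4·7^(m - 1) + 2.
When m = 1: the formula gives 6 = 6 = w_1.
Inductive step: suppose the statement holds for some p ≥ 1, so w_p = 4·7^(p - 1) + 2.
Then w_{p+1} = 7·w_p - 12 = 7·(4·7^(p - 1) + 2) - 12 = 4·7^p + 2 = 4·7^((p+1) - 1) + 2,
which is the claimed formula at m = p+1.
This completes the induction.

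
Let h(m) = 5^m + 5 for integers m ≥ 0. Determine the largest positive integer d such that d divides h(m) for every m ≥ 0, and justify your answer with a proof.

d = 2

Computing the first values: h(0) = 6 and h(1) = 10; gcd(6, 10) = 2, so d ≤ 2.
We prove 2 | 5^m + 5 for all m ≥ 0 by induction on m.
Base step (m = 0): h(0) = 6 = 2·(3), so 2 | h(0).
Inductive step: assume the claim holds for m = r, i.e. 2 | h(r). Then
h(r+1) = 5^(r+1) + 5 = 5·(5^r + 5) - 20 = 5·h(r) - 20. The first term is divisible by 2 by the inductive hypothesis, and -20 is divisible by 2. Hence 2 | h(r+1).
By the principle of mathematical induction, the result holds for all m ≥ 0.
Therefore the largest such d is 2.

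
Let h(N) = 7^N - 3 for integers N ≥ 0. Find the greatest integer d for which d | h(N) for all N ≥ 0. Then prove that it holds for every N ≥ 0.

Computing the first values: h(0) = -2 and h(1) = 4; gcd(-2, 4) = 2, so d ≤ 2.
We prove 2 | 7^N - 3 for all N ≥ 0 by induction on N.
For the base case N = 0: h(0) = -2 = 2·(-1), so 2 | h(0).
For the inductive step, assume it holds for an arbitrary p ≥ 0, i.e. 2 | h(p). Then
h(p+1) = 7^(p+1) - 3 = 7·(7^p - 3) + 18 = 7·h(p) + 18. The first term is divisible by 2 by the inductive hypothesis, and 18 is divisible by 2. Hence 2 | h(p+1).
By the principle of mathematical induction, the result holds for all N ≥ 0.
Therefore the largest such d is 2.

d = 2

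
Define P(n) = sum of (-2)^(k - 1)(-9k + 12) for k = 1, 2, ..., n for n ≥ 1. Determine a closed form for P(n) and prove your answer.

We claim P(n) = 3(-2)^n(n - 1) + 3 for all n ≥ 1.
Base case (n = 1): P(1) = 3, and the closed form gives 3. They agree.
Suppose the result is true for n = k, so P(k) = 3(-2)^k(k - 1) + 3.
Then P(k+1) = P(k) + ((-2)^k(-9k + 3)) = (3(-2)^k(k - 1) + 3) + ((-2)^k(-9k + 3)).
Simplifying, P(k+1) = -6(-2)^k·k + 3 = 3(-2)^(k+1)((k+1) - 1) + 3,
which is the closed form with n = k+1.
By the principle of mathematical induction, the result holds for all n ≥ 1.

P(n) = 3(-2)^n(n - 1) + 3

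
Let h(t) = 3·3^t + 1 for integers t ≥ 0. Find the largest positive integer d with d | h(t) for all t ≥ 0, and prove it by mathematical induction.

Computing the first values: h(0) = 4 and h(1) = 10; gcd(4, 10) = 2, so d ≤ 2.
We prove 2 | 3·3^t + 1 for all t ≥ 0 by induction on t.
When t = 0: h(0) = 4 = 2·(2), so 2 | h(0).
Inductive step: assume the claim holds for t = r, i.e. 2 | h(r). Then
h(r+1) = 3·3^(r+1) + 1 = 3·(3·3^r + 1) - 2 = 3·h(r) - 2. The first term is divisible by 2 by the inductive hypothesis, and -2 is divisible by 2. Hence 2 | h(r+1).
By induction, the statement is established for all t ≥ 0.
Therefore the largest such d is 2.

d = 2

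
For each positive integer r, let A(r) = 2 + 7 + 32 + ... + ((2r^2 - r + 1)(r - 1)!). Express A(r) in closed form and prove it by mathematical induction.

A(r) = (2r + 1)r! - 1

We claim A(r) = (2r + 1)r! - 1 for all r ≥ 1.
Base case (r = 1): A(1) = 2, and the closed form gives 2. They agree.
Suppose the result is true for r = m, so A(m) = (2m + 1)m! - 1.
Then A(m+1) = A(m) + ((2m^2 + 3m + 2)m!) = ((2m + 1)m! - 1) + ((2m^2 + 3m + 2)m!).
Simplifying, A(m+1) = (2(m+1) + 1)(m+1)! - 1,
which is the closed form with r = m+1.
By the principle of mathematical induction, the result holds for all r ≥ 1.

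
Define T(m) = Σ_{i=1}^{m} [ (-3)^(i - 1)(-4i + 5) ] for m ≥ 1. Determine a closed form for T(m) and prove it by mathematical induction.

We claim T(m) = (-3)^m(m - 1) + 1 for all m ≥ 1.
For the base case m = 1: T(1) = 1, and the closed form gives 1. They agree.
Inductive step: suppose the statement holds for some i ≥ 1, so T(i) = (-3)^i(i - 1) + 1.
Then T(i+1) = T(i) + ((-3)^i(-4i + 1)) = ((-3)^i(i - 1) + 1) + ((-3)^i(-4i + 1)).
Simplifying, T(i+1) = (-3)^(i + 1)i + 1 = (-3)^(i+1)((i+1) - 1) + 1,
which is the closed form with m = i+1.
By the principle of mathematical induction, the result holds for all m ≥ 1.

T(m) = (-3)^m(m - 1) + 1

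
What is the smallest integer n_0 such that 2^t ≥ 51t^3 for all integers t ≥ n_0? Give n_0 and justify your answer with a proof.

n_0 = 19

At t = 18: 262144 < 297432, so the inequality fails and n_0 ≥ 19. We prove 2^t ≥ 51t^3 for all t ≥ 19.
For the base case t = 19: 2^t = 524288 and 51t^3 = 349809, so 524288 ≥ 349809.
Inductive step: suppose the statement holds for some r ≥ 19, so 2^r ≥ 51r^3.
Then 2^(r + 1) = 2·(2^r) ≥ 2·(51r^3).
Also, for r ≥ 19 we have 2·(51r^3) ≥ 51(r+1)^3, since 2 ≥ (1 + 1/r)^3 for all r ≥ 19.
Combining, 2^(r + 1) ≥ 51(r+1)^3.
By the principle of mathematical induction, the result holds for all t ≥ 19.
Hence the smallest such n_0 is 19.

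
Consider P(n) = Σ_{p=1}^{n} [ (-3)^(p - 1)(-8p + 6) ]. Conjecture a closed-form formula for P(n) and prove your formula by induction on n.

P(n) = (-3)^n(2n - 1) + 1

We claim P(n) = (-3)^n(2n - 1) + 1 for all n ≥ 1.
Base case (n = 1): P(1) = -2, and the closed form gives -2. They agree.
Suppose the result is true for n = p, so P(p) = (-3)^p(2p - 1) + 1.
Then P(p+1) = P(p) + ((-3)^p(-8p - 2)) = ((-3)^p(2p - 1) + 1) + ((-3)^p(-8p - 2)).
Simplifying, P(p+1) = -6(-3)^p·p - 3(-3)^p + 1 = (-3)^(p+1)(2(p+1) - 1) + 1,
which is the closed form with n = p+1.
Hence, by induction on n, the claim holds for every n ≥ 1.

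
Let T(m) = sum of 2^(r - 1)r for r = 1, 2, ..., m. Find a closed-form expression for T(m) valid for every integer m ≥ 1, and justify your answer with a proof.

T(m) = 2^m(m - 1) + 1

We claim T(m) = 2^m(m - 1) + 1 for all m ≥ 1.
Base step (m = 1): T(1) = 1, and the closed form gives 1. They agree.
Inductive step: assume the claim holds for m = r, so T(r) = 2^r(r - 1) + 1.
Then T(r+1) = T(r) + (2^r(r + 1)) = (2^r(r - 1) + 1) + (2^r(r + 1)).
Simplifying, T(r+1) = 2^(r + 1)r + 1 = 2^(r+1)((r+1) - 1) + 1,
which is the closed form with m = r+1.
Hence, by induction on m, the claim holds for every m ≥ 1.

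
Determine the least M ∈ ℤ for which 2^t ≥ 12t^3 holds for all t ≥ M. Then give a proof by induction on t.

At t = 15: 32768 < 40500, so the inequality fails and M ≥ 16. We prove 2^t ≥ 12t^3 for all t ≥ 16.
Base step (t = 16): 2^t = 65536 and 12t^3 = 49152, so 65536 ≥ 49152.
Suppose the result is true for t = i, so 2^i ≥ 12i^3.
Then 2^(i + 1) = 2·(2^i) ≥ 2·(12i^3).
Also, for i ≥ 16 we have 2·(12i^3) ≥ 12(i+1)^3, since 2 ≥ (1 + 1/i)^3 for all i ≥ 16.
Combining, 2^(i + 1) ≥ 12(i+1)^3.
By the principle of mathematical induction, the result holds for all t ≥ 16.
Hence the smallest such M is 16.

M = 16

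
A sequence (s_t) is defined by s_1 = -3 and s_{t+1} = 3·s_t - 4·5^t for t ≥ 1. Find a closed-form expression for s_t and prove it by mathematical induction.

Computing the first terms: s_1 = -3, s_2 = -29, s_3 = -187. This suggests s_t = 7·3^(t - 1) - 2·5^t.
Base step (t = 1): the formula gives -3 = -3 = s_1.
Suppose the result is true for t = m, so s_m = 7·3^(m - 1) - 2·5^m.
Then s_{m+1} = 3·s_m - 4·5^m = 3·(7·3^(m - 1) - 2·5^m) - 4·5^m = 7·3^m - 2·5^(m + 1) = 7·3^((m+1) - 1) - 2·5^(m+1),
which is the claimed formula at t = m+1.
This completes the induction.

s_t = 7·3^(t - 1) - 2·5^t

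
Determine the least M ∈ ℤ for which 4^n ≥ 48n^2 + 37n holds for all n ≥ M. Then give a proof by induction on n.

At n = 5: 1024 < 1385, so the inequality fails and M ≥ 6. We prove 4^n ≥ 48n^2 + 37n for all n ≥ 6.
Base step (n = 6): 4^n = 4096 and 48n^2 + 37n = 1950, so 4096 ≥ 1950.
Inductive step: suppose the statement holds for some j ≥ 6, so 4^j ≥ 48j^2 + 37j.
Then 4^(j + 1) = 4·(4^j) ≥ 4·(48j^2 + 37j).
Also, for j ≥ 6 we have 4·(48j^2 + 37j) ≥ 48(j+1)^2 + 37(j+1), since 4·(48j^2 + 37j) − (48(j+1)^2 + 37(j+1)) = 144j^2 + 15j - 85, which is nonnegative for all j ≥ 6.
Combining, 4^(j + 1) ≥ 48(j+1)^2 + 37(j+1).
Hence, by induction on n, the claim holds for every n ≥ 6.
Hence the smallest such M is 6.

M = 6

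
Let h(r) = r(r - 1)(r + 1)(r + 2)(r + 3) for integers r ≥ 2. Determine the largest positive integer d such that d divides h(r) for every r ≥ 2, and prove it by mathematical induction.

Computing the first values: h(2) = 120 and h(3) = 720; gcd(120, 720) = 120, so d ≤ 120.
We prove 120 | r(r - 1)(r + 1)(r + 2)(r + 3) for all r ≥ 2 by induction on r.
When r = 2: h(2) = 120 = 120·(1), so 120 | h(2).
For the inductive step, assume it holds for an arbitrary m ≥ 2, i.e. 120 | h(m). Then
h(m+1) − h(m) = m·(m+1)·(m+2)·(m+3)·(m+4) − (m-1)·m·(m+1)·(m+2)·(m+3) = m·(m+1)·(m+2)·(m+3)·[(m+4) − (m-1)] = 5·m·(m+1)·(m+2)·(m+3). The product of 4 consecutive integers is divisible by (4)! = 24, so h(m+1) − h(m) is divisible by 5·24 = 120. By the inductive hypothesis 120 | h(m), hence 120 | h(m+1).
Hence, by induction on r, the claim holds for every r ≥ 2.
Therefore the largest such d is 120.

d = 120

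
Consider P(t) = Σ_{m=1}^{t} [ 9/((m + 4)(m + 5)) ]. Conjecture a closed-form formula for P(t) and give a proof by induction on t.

P(t) = 9t/(5(t + 5))

We claim P(t) = 9t/(5(t + 5)) for all t ≥ 1.
For the base case t = 1: P(1) = 3/10, and the closed form gives 3/10. They agree.
Suppose the result is true for t = m, so P(m) = 9m/(5(m + 5)).
Then P(m+1) = P(m) + (9/((m + 5)(m + 6))) = (9m/(5(m + 5))) + (9/((m + 5)(m + 6))).
Simplifying, P(m+1) = 9(m + 1)/(5(m + 6)) = 9(m+1)/(5((m+1) + 5)),
which is the closed form with t = m+1.
Hence, by induction on t, the claim holds for every t ≥ 1.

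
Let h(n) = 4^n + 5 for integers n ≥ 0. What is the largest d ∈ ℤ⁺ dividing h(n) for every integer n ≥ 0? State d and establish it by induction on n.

d = 3

Computing the first values: h(0) = 6 and h(1) = 9; gcd(6, 9) = 3, so d ≤ 3.
We prove 3 | 4^n + 5 for all n ≥ 0 by induction on n.
Base case (n = 0): h(0) = 6 = 3·(2), so 3 | h(0).
Inductive step: assume the claim holds for n = k, i.e. 3 | h(k). Then
h(k+1) = 4^(k+1) + 5 = 4·(4^k + 5) - 15 = 4·h(k) - 15. The first term is divisible by 3 by the inductive hypothesis, and -15 is divisible by 3. Hence 3 | h(k+1).
This completes the induction.
Therefore the largest such d is 3.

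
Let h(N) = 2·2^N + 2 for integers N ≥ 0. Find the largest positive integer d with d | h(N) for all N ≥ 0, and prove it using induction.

d = 2

Computing the first values: h(0) = 4 and h(1) = 6; gcd(4, 6) = 2, so d ≤ 2.
We prove 2 | 2·2^N + 2 for all N ≥ 0 by induction on N.
When N = 0: h(0) = 4 = 2·(2), so 2 | h(0).
For the inductive step, assume it holds for an arbitrary j ≥ 0, i.e. 2 | h(j). Then
h(j+1) = 2·2^(j+1) + 2 = 2·(2·2^j + 2) - 2 = 2·h(j) - 2. The first term is divisible by 2 by the inductive hypothesis, and -2 is divisible by 2. Hence 2 | h(j+1).
This completes the induction.
Therefore the largest such d is 2.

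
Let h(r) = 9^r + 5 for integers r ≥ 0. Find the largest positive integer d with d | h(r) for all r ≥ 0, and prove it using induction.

Computing the first values: h(0) = 6 and h(1) = 14; gcd(6, 14) = 2, so d ≤ 2.
We prove 2 | 9^r + 5 for all r ≥ 0 by induction on r.
When r = 0: h(0) = 6 = 2·(3), so 2 | h(0).
For the inductive step, assume it holds for an arbitrary k ≥ 0, i.e. 2 | h(k). Then
h(k+1) = 9^(k+1) + 5 = 9·(9^k + 5) - 40 = 9·h(k) - 40. The first term is divisible by 2 by the inductive hypothesis, and -40 is divisible by 2. Hence 2 | h(k+1).
By the principle of mathematical induction, the result holds for all r ≥ 0.
Therefore the largest such d is 2.

d = 2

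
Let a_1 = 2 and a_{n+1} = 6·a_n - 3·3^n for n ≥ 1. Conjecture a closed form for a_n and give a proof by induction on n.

Computing the first terms: a_1 = 2, a_2 = 3, a_3 = -9. This suggests a_n = 3^n - 6^(n - 1).
Base case (n = 1): the formula gives 2 = 2 = a_1.
Inductive step: assume the claim holds for n = j, so a_j = 3^j - 6^(j - 1).
Then a_{j+1} = 6·a_j - 3·3^j = 6·(3^j - 6^(j - 1)) - 3·3^j = 3^(j + 1) - 6^j = 3^(j+1) - 6^((j+1) - 1),
which is the claimed formula at n = j+1.
Hence, by induction on n, the claim holds for every n ≥ 1.

a_n = 3^n - 6^(n - 1)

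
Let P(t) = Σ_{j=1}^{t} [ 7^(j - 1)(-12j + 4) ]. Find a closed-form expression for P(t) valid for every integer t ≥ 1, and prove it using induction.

P(t) = 7^t(-2t + 1) - 1

We claim P(t) = 7^t(-2t + 1) - 1 for all t ≥ 1.
Base case (t = 1): P(1) = -8, and the closed form gives -8. They agree.
Inductive step: assume the claim holds for t = j, so P(j) = 7^j(-2j + 1) - 1.
Then P(j+1) = P(j) + (7^j(-12j - 8)) = (7^j(-2j + 1) - 1) + (7^j(-12j - 8)).
Simplifying, P(j+1) = -14·7^j·j - 7·7^j - 1 = 7^(j+1)(-2(j+1) + 1) - 1,
which is the closed form with t = j+1.
By induction, the statement is established for all t ≥ 1.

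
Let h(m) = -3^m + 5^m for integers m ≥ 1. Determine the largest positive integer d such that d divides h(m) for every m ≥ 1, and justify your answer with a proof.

d = 2

Computing the first values: h(1) = 2 and h(2) = 16; gcd(2, 16) = 2, so d ≤ 2.
We prove 2 | -3^m + 5^m for all m ≥ 1 by induction on m.
Base step (m = 1): h(1) = 2 = 2·(1), so 2 | h(1).
Inductive step: assume the claim holds for m = k, i.e. 2 | h(k). Then
5^{k+1} − 3^{k+1} = 5·5^k − 3·3^k = 5·(5^k − 3^k) + (2)·3^k. The first term is divisible by 2 by the inductive hypothesis, and the second term (2)·3^k is divisible by 2 since 2 | 2. Hence 2 | h(k+1).
By the principle of mathematical induction, the result holds for all m ≥ 1.
Therefore the largest such d is 2.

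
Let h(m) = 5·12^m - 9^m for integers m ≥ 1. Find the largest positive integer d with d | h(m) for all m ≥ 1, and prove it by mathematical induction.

d = 3

Computing the first values: h(1) = 51 and h(2) = 639; gcd(51, 639) = 3, so d ≤ 3.
We prove 3 | 5·12^m - 9^m for all m ≥ 1 by induction on m.
Base step (m = 1): h(1) = 51 = 3·(17), so 3 | h(1).
Suppose the result is true for m = j, i.e. 3 | h(j). Then
h(j+1) − 12·h(j) = (5·12^(j+1) - 9^(j+1)) − 12·(5·12^j - 9^j) = (-1)·9^j·(9 − 12) = (3)·9^j. Since 3 | h(j) by the inductive hypothesis, 3 | 12·h(j); and 3 | 3 since 3 = 3·1. Therefore 3 | h(j+1).
By induction, the statement is established for all m ≥ 1.
Therefore the largest such d is 3.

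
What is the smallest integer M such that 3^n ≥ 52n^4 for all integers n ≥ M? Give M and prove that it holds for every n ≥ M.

At n = 12: 531441 < 1078272, so the inequality fails and M ≥ 13. We prove 3^n ≥ 52n^4 for all n ≥ 13.
Base case (n = 13): 3^n = 1594323 and 52n^4 = 1485172, so 1594323 ≥ 1485172.
Inductive step: suppose the statement holds for some r ≥ 13, so 3^r ≥ 52r^4.
Then 3^(r + 1) = 3·(3^r) ≥ 3·(52r^4).
Also, for r ≥ 13 we have 3·(52r^4) ≥ 52(r+1)^4, since 3 ≥ (1 + 1/r)^4 for all r ≥ 13.
Combining, 3^(r + 1) ≥ 52(r+1)^4.
Hence, by induction on n, the claim holds for every n ≥ 13.
Hence the smallest such M is 13.

M = 13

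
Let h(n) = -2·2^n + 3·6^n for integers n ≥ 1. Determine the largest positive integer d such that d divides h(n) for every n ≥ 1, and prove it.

Computing the first values: h(1) = 14 and h(2) = 100; gcd(14, 100) = 2, so d ≤ 2.
We prove 2 | -2·2^n + 3·6^n for all n ≥ 1 by induction on n.
Base case (n = 1): h(1) = 14 = 2·(7), so 2 | h(1).
Inductive step: suppose the statement holds for some i ≥ 1, i.e. 2 | h(i). Then
h(i+1) − 6·h(i) = (-2·2^(i+1) + 3·6^(i+1)) − 6·(-2·2^i + 3·6^i) = (-2)·2^i·(2 − 6) = (8)·2^i. Since 2 | h(i) by the inductive hypothesis, 2 | 6·h(i); and 2 | 8 since 8 = 2·4. Therefore 2 | h(i+1).
Hence, by induction on n, the claim holds for every n ≥ 1.
Therefore the largest such d is 2.

d = 2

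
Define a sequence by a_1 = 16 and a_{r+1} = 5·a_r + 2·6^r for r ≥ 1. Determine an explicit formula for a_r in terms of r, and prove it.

a_r = 4·5^(r - 1) + 2·6^r

Computing the first terms: a_1 = 16, a_2 = 92, a_3 = 532. This suggests a_r = 4·5^(r - 1) + 2·6^r.
When r = 1: the formula gives 16 = 16 = a_1.
Suppose the result is true for r = p, so a_p = 4·5^(p - 1) + 2·6^p.
Then a_{p+1} = 5·a_p + 2·6^p = 5·(4·5^(p - 1) + 2·6^p) + 2·6^p = 4·5^p + 2·6^(p + 1) = 4·5^((p+1) - 1) + 2·6^(p+1),
which is the claimed formula at r = p+1.
By the principle of mathematical induction, the result holds for all r ≥ 1.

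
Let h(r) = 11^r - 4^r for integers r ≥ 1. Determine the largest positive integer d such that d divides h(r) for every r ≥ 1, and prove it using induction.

Computing the first values: h(1) = 7 and h(2) = 105; gcd(7, 105) = 7, so d ≤ 7.
We prove 7 | 11^r - 4^r for all r ≥ 1 by induction on r.
Base step (r = 1): h(1) = 7 = 7·(1), so 7 | h(1).
Suppose the result is true for r = k, i.e. 7 | h(k). Then
11^{k+1} − 4^{k+1} = 11·11^k − 4·4^k = 11·(11^k − 4^k) + (7)·4^k. The first term is divisible by 7 by the inductive hypothesis, and the second term (7)·4^k is divisible by 7 since 7 | 7. Hence 7 | h(k+1).
This completes the induction.
Therefore the largest such d is 7.

d = 7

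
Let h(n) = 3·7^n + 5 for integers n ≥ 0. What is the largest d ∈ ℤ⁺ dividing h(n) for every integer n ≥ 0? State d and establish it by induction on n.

Computing the first values: h(0) = 8 and h(1) = 26; gcd(8, 26) = 2, so d ≤ 2.
We prove 2 | 3·7^n + 5 for all n ≥ 0 by induction on n.
For the base case n = 0: h(0) = 8 = 2·(4), so 2 | h(0).
Suppose the result is true for n = i, i.e. 2 | h(i). Then
h(i+1) = 3·7^(i+1) + 5 = 7·(3·7^i + 5) - 30 = 7·h(i) - 30. The first term is divisible by 2 by the inductive hypothesis, and -30 is divisible by 2. Hence 2 | h(i+1).
By induction, the statement is established for all n ≥ 0.
Therefore the largest such d is 2.

d = 2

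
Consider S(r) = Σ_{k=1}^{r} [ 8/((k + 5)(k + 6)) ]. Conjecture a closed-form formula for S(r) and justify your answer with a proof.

S(r) = 4r/(3(r + 6))

We claim S(r) = 4r/(3(r + 6)) for all r ≥ 1.
Base case (r = 1): S(1) = 4/21, and the closed form gives 4/21. They agree.
Suppose the result is true for r = k, so S(k) = 4k/(3(k + 6)).
Then S(k+1) = S(k) + (8/((k + 6)(k + 7))) = (4k/(3(k + 6))) + (8/((k + 6)(k + 7))).
Simplifying, S(k+1) = 4(k + 1)/(3(k + 7)) = 4(k+1)/(3((k+1) + 6)),
which is the closed form with r = k+1.
By induction, the statement is established for all r ≥ 1.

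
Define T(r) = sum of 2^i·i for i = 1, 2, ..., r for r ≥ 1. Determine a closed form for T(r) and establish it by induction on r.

T(r) = 2·2^r(r - 1) + 2

We claim T(r) = 2·2^r(r - 1) + 2 for all r ≥ 1.
Base case (r = 1): T(1) = 2, and the closed form gives 2. They agree.
For the inductive step, assume it holds for an arbitrary i ≥ 1, so T(i) = 2·2^i(i - 1) + 2.
Then T(i+1) = T(i) + (2^(i + 1)(i + 1)) = (2·2^i(i - 1) + 2) + (2^(i + 1)(i + 1)).
Simplifying, T(i+1) = 4·2^i·i + 2 = 2·2^(i+1)((i+1) - 1) + 2,
which is the closed form with r = i+1.
This completes the induction.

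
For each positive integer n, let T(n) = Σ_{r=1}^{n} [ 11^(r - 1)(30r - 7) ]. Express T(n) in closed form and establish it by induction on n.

We claim T(n) = 11^n(3n - 1) + 1 for all n ≥ 1.
Base step (n = 1): T(1) = 23, and the closed form gives 23. They agree.
Inductive step: suppose the statement holds for some r ≥ 1, so T(r) = 11^r(3r - 1) + 1.
Then T(r+1) = T(r) + (11^r(30r + 23)) = (11^r(3r - 1) + 1) + (11^r(30r + 23)).
Simplifying, T(r+1) = 33·11^r·r + 22·11^r + 1 = 11^(r+1)(3(r+1) - 1) + 1,
which is the closed form with n = r+1.
Hence, by induction on n, the claim holds for every n ≥ 1.

T(n) = 11^n(3n - 1) + 1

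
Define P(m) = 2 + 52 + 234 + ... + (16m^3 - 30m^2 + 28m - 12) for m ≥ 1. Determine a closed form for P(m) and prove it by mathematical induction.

P(m) = m(4m^3 - 2m^2 + 3m - 3)

We claim P(m) = m(4m^3 - 2m^2 + 3m - 3) for all m ≥ 1.
When m = 1: P(1) = 2, and the closed form gives 2. They agree.
For the inductive step, assume it holds for an arbitrary r ≥ 1, so P(r) = r(4r^3 - 2r^2 + 3r - 3).
Then P(r+1) = P(r) + (16r^3 + 18r^2 + 16r + 2) = (r(4r^3 - 2r^2 + 3r - 3)) + (16r^3 + 18r^2 + 16r + 2).
Simplifying, P(r+1) = (r + 1)(4r^3 + 10r^2 + 11r + 2) = (r+1)(4(r+1)^3 - 2(r+1)^2 + 3(r+1) - 3),
which is the closed form with m = r+1.
Hence, by induction on m, the claim holds for every m ≥ 1.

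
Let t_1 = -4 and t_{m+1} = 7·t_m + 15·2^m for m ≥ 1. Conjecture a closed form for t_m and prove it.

Computing the first terms: t_1 = -4, t_2 = 2, t_3 = 74. This suggests t_m = -3·2^m + 2·7^(m - 1).
Base step (m = 1): the formula gives -4 = -4 = t_1.
Inductive step: suppose the statement holds for some j ≥ 1, so t_j = -3·2^j + 2·7^(j - 1).
Then t_{j+1} = 7·t_j + 15·2^j = 7·(-3·2^j + 2·7^(j - 1)) + 15·2^j = -3·2^(j + 1) + 2·7^j = -3·2^(j+1) + 2·7^((j+1) - 1),
which is the claimed formula at m = j+1.
By induction, the statement is established for all m ≥ 1.

t_m = -3·2^m + 2·7^(m - 1)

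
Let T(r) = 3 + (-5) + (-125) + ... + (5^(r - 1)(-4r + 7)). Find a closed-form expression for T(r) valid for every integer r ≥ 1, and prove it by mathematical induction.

T(r) = 5^r(-r + 2) - 2

We claim T(r) = 5^r(-r + 2) - 2 for all r ≥ 1.
When r = 1: T(1) = 3, and the closed form gives 3. They agree.
Suppose the result is true for r = i, so T(i) = 5^i(-i + 2) - 2.
Then T(i+1) = T(i) + (5^i(-4i + 3)) = (5^i(-i + 2) - 2) + (5^i(-4i + 3)).
Simplifying, T(i+1) = -5^(i + 1)i + 5^(i + 1) - 2 = 5^(i+1)(-(i+1) + 2) - 2,
which is the closed form with r = i+1.
This completes the induction.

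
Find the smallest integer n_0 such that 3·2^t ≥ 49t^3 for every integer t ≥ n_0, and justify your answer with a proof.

n_0 = 17

At t = 16: 196608 < 200704, so the inequality fails and n_0 ≥ 17. We prove 3·2^t ≥ 49t^3 for all t ≥ 17.
For the base case t = 17: 3·2^t = 393216 and 49t^3 = 240737, so 393216 ≥ 240737.
Inductive step: suppose the statement holds for some r ≥ 17, so 3·2^r ≥ 49r^3.
Then 3·2^(r + 1) = 2·(3·2^r) ≥ 2·(49r^3).
Also, for r ≥ 17 we have 2·(49r^3) ≥ 49(r+1)^3, since 2 ≥ (1 + 1/r)^3 for all r ≥ 17.
Combining, 3·2^(r + 1) ≥ 49(r+1)^3.
This completes the induction.
Hence the smallest such n_0 is 17.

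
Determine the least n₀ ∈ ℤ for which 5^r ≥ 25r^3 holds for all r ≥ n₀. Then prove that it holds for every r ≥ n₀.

n₀ = 5

At r = 4: 625 < 1600, so the inequality fails and n₀ ≥ 5. We prove 5^r ≥ 25r^3 for all r ≥ 5.
When r = 5: 5^r = 3125 and 25r^3 = 3125, so 3125 ≥ 3125.
Inductive step: assume the claim holds for r = p, so 5^p ≥ 25p^3.
Then 5^(p + 1) = 5·(5^p) ≥ 5·(25p^3).
Also, for p ≥ 5 we have 5·(25p^3) ≥ 25(p+1)^3, since 5 ≥ (1 + 1/p)^3 for all p ≥ 5.
Combining, 5^(p + 1) ≥ 25(p+1)^3.
By induction, the statement is established for all r ≥ 5.
Hence the smallest such n₀ is 5.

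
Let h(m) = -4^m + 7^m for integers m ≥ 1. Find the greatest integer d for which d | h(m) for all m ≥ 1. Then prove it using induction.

d = 3

Computing the first values: h(1) = 3 and h(2) = 33; gcd(3, 33) = 3, so d ≤ 3.
We prove 3 | -4^m + 7^m for all m ≥ 1 by induction on m.
For the base case m = 1: h(1) = 3 = 3·(1), so 3 | h(1).
Inductive step: suppose the statement holds for some j ≥ 1, i.e. 3 | h(j). Then
7^{j+1} − 4^{j+1} = 7·7^j − 4·4^j = 7·(7^j − 4^j) + (3)·4^j. The first term is divisible by 3 by the inductive hypothesis, and the second term (3)·4^j is divisible by 3 since 3 | 3. Hence 3 | h(j+1).
By induction, the statement is established for all m ≥ 1.
Therefore the largest such d is 3.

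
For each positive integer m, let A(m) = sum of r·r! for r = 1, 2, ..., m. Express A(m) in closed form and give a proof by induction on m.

We claim A(m) = (m + 1)m! - 1 for all m ≥ 1.
Base case (m = 1): A(1) = 1, and the closed form gives 1. They agree.
For the inductive step, assume it holds for an arbitrary r ≥ 1, so A(r) = (r + 1)r! - 1.
Then A(r+1) = A(r) + ((r + 1)(r + 1)!) = ((r + 1)r! - 1) + ((r + 1)(r + 1)!).
Simplifying, A(r+1) = ((r+1) + 1)(r+1)! - 1,
which is the closed form with m = r+1.
This completes the induction.

A(m) = (m + 1)m! - 1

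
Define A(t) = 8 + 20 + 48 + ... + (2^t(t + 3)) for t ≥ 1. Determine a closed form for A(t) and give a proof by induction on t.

We claim A(t) = 2·2^t(t + 2) - 4 for all t ≥ 1.
When t = 1: A(1) = 8, and the closed form gives 8. They agree.
For the inductive step, assume it holds for an arbitrary i ≥ 1, so A(i) = 2·2^i(i + 2) - 4.
Then A(i+1) = A(i) + (2^(i + 1)(i + 4)) = (2·2^i(i + 2) - 4) + (2^(i + 1)(i + 4)).
Simplifying, A(i+1) = 4·2^i·i + 12·2^i - 4 = 2·2^(i+1)((i+1) + 2) - 4,
which is the closed form with t = i+1.
Hence, by induction on t, the claim holds for every t ≥ 1.

A(t) = 2·2^t(t + 2) - 4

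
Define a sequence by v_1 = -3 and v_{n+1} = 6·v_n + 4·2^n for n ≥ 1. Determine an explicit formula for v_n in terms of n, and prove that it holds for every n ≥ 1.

Computing the first terms: v_1 = -3, v_2 = -10, v_3 = -44. This suggests v_n = -2^n - 6^(n - 1).
For the base case n = 1: the formula gives -3 = -3 = v_1.
Inductive step: suppose the statement holds for some r ≥ 1, so v_r = -2^r - 6^(r - 1).
Then v_{r+1} = 6·v_r + 4·2^r = 6·(-2^r - 6^(r - 1)) + 4·2^r = -2^(r + 1) - 6^r = -2^(r+1) - 6^((r+1) - 1),
which is the claimed formula at n = r+1.
By induction, the statement is established for all n ≥ 1.

v_n = -2^n - 6^(n - 1)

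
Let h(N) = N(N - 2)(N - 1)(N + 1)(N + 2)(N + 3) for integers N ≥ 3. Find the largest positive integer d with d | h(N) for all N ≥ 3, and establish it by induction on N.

Computing the first values: h(3) = 720 and h(4) = 5040; gcd(720, 5040) = 720, so d ≤ 720.
We prove 720 | N(N - 2)(N - 1)(N + 1)(N + 2)(N + 3) for all N ≥ 3 by induction on N.
For the base case N = 3: h(3) = 720 = 720·(1), so 720 | h(3).
Suppose the result is true for N = j, i.e. 720 | h(j). Then
h(j+1) − h(j) = (j-1)·j·(j+1)·(j+2)·(j+3)·(j+4) − (j-2)·(j-1)·j·(j+1)·(j+2)·(j+3) = (j-1)·j·(j+1)·(j+2)·(j+3)·[(j+4) − (j-2)] = 6·(j-1)·j·(j+1)·(j+2)·(j+3). The product of 5 consecutive integers is divisible by (5)! = 120, so h(j+1) − h(j) is divisible by 6·120 = 720. By the inductive hypothesis 720 | h(j), hence 720 | h(j+1).
By the principle of mathematical induction, the result holds for all N ≥ 3.
Therefore the largest such d is 720.

d = 720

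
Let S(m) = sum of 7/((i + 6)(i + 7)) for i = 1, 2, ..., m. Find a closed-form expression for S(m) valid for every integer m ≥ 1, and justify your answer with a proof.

We claim S(m) = m/(m + 7) for all m ≥ 1.
Base step (m = 1): S(1) = 1/8, and the closed form gives 1/8. They agree.
Inductive step: assume the claim holds for m = i, so S(i) = i/(i + 7).
Then S(i+1) = S(i) + (7/((i + 7)(i + 8))) = (i/(i + 7)) + (7/((i + 7)(i + 8))).
Simplifying, S(i+1) = (i + 1)/(i + 8) = (i+1)/((i+1) + 7),
which is the closed form with m = i+1.
By induction, the statement is established for all m ≥ 1.

S(m) = m/(m + 7)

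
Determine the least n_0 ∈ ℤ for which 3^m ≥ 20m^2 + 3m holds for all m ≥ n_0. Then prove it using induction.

At m = 6: 729 < 738, so the inequality fails and n_0 ≥ 7. We prove 3^m ≥ 20m^2 + 3m for all m ≥ 7.
Base case (m = 7): 3^m = 2187 and 20m^2 + 3m = 1001, so 2187 ≥ 1001.
Suppose the result is true for m = j, so 3^j ≥ 20j^2 + 3j.
Then 3^(j + 1) = 3·(3^j) ≥ 3·(20j^2 + 3j).
Also, for j ≥ 7 we have 3·(20j^2 + 3j) ≥ 20(j+1)^2 + 3(j+1), since 3·(20j^2 + 3j) − (20(j+1)^2 + 3(j+1)) = 40j^2 - 34j - 23, which is nonnegative for all j ≥ 7.
Combining, 3^(j + 1) ≥ 20(j+1)^2 + 3(j+1).
Hence, by induction on m, the claim holds for every m ≥ 7.
Hence the smallest such n_0 is 7.

n_0 = 7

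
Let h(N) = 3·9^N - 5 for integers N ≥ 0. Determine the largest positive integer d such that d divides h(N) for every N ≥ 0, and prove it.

Computing the first values: h(0) = -2 and h(1) = 22; gcd(-2, 22) = 2, so d ≤ 2.
We prove 2 | 3·9^N - 5 for all N ≥ 0 by induction on N.
Base step (N = 0): h(0) = -2 = 2·(-1), so 2 | h(0).
Inductive step: suppose the statement holds for some k ≥ 0, i.e. 2 | h(k). Then
h(k+1) = 3·9^(k+1) - 5 = 9·(3·9^k - 5) + 40 = 9·h(k) + 40. The first term is divisible by 2 by the inductive hypothesis, and 40 is divisible by 2. Hence 2 | h(k+1).
This completes the induction.
Therefore the largest such d is 2.

d = 2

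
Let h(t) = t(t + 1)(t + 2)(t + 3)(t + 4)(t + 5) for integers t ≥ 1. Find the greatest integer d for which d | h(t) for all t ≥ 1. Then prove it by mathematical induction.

Computing the first values: h(1) = 720 and h(2) = 5040; gcd(720, 5040) = 720, so d ≤ 720.
We prove 720 | t(t + 1)(t + 2)(t + 3)(t + 4)(t + 5) for all t ≥ 1 by induction on t.
For the base case t = 1: h(1) = 720 = 720·(1), so 720 | h(1).
For the inductive step, assume it holds for an arbitrary j ≥ 1, i.e. 720 | h(j). Then
h(j+1) − h(j) = (j+1)·(j+2)·(j+3)·(j+4)·(j+5)·(j+6) − j·(j+1)·(j+2)·(j+3)·(j+4)·(j+5) = (j+1)·(j+2)·(j+3)·(j+4)·(j+5)·[(j+6) − j] = 6·(j+1)·(j+2)·(j+3)·(j+4)·(j+5). The product of 5 consecutive integers is divisible by (5)! = 120, so h(j+1) − h(j) is divisible by 6·120 = 720. By the inductive hypothesis 720 | h(j), hence 720 | h(j+1).
By the principle of mathematical induction, the result holds for all t ≥ 1.
Therefore the largest such d is 720.

d = 720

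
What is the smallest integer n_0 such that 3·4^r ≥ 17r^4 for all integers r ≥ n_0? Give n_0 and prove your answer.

At r = 6: 12288 < 22032, so the inequality fails and n_0 ≥ 7. We prove 3·4^r ≥ 17r^4 for all r ≥ 7.
Base step (r = 7): 3·4^r = 49152 and 17r^4 = 40817, so 49152 ≥ 40817.
Suppose the result is true for r = p, so 3·4^p ≥ 17p^4.
Then 3·4^(p + 1) = 4·(3·4^p) ≥ 4·(17p^4).
Also, for p ≥ 7 we have 4·(17p^4) ≥ 17(p+1)^4, since 4 ≥ (1 + 1/p)^4 for all p ≥ 7.
Combining, 3·4^(p + 1) ≥ 17(p+1)^4.
Hence, by induction on r, the claim holds for every r ≥ 7.
Hence the smallest such n_0 is 7.

n_0 = 7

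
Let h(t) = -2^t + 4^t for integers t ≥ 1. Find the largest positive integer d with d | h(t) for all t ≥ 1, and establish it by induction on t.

d = 2

Computing the first values: h(1) = 2 and h(2) = 12; gcd(2, 12) = 2, so d ≤ 2.
We prove 2 | -2^t + 4^t for all t ≥ 1 by induction on t.
When t = 1: h(1) = 2 = 2·(1), so 2 | h(1).
Suppose the result is true for t = i, i.e. 2 | h(i). Then
4^{i+1} − 2^{i+1} = 4·4^i − 2·2^i = 4·(4^i − 2^i) + (2)·2^i. The first term is divisible by 2 by the inductive hypothesis, and the second term (2)·2^i is divisible by 2 since 2 | 2. Hence 2 | h(i+1).
By the principle of mathematical induction, the result holds for all t ≥ 1.
Therefore the largest such d is 2.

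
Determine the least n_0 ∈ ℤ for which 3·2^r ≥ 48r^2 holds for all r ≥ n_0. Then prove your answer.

At r = 10: 3072 < 4800, so the inequality fails and n_0 ≥ 11. We prove 3·2^r ≥ 48r^2 for all r ≥ 11.
When r = 11: 3·2^r = 6144 and 48r^2 = 5808, so 6144 ≥ 5808.
Inductive step: suppose the statement holds for some m ≥ 11, so 3·2^m ≥ 48m^2.
Then 3·2^(m + 1) = 2·(3·2^m) ≥ 2·(48m^2).
Also, for m ≥ 11 we have 2·(48m^2) ≥ 48(m+1)^2, since 2 ≥ (1 + 1/m)^2 for all m ≥ 11.
Combining, 3·2^(m + 1) ≥ 48(m+1)^2.
By induction, the statement is established for all r ≥ 11.
Hence the smallest such n_0 is 11.

n_0 = 11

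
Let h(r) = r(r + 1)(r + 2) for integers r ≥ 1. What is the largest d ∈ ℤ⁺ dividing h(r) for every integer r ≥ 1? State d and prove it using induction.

d = 6

Computing the first values: h(1) = 6 and h(2) = 24; gcd(6, 24) = 6, so d ≤ 6.
We prove 6 | r(r + 1)(r + 2) for all r ≥ 1 by induction on r.
Base case (r = 1): h(1) = 6 = 6·(1), so 6 | h(1).
For the inductive step, assume it holds for an arbitrary k ≥ 1, i.e. 6 | h(k). Then
h(k+1) − h(k) = (k+1)·(k+2)·(k+3) − k·(k+1)·(k+2) = (k+1)·(k+2)·[(k+3) − k] = 3·(k+1)·(k+2). The product of 2 consecutive integers is divisible by (2)! = 2, so h(k+1) − h(k) is divisible by 3·2 = 6. By the inductive hypothesis 6 | h(k), hence 6 | h(k+1).
Hence, by induction on r, the claim holds for every r ≥ 1.
Therefore the largest such d is 6.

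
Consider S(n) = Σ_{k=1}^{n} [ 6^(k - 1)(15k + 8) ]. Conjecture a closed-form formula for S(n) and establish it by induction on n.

S(n) = 6^n(3n + 1) - 1

We claim S(n) = 6^n(3n + 1) - 1 for all n ≥ 1.
Base case (n = 1): S(1) = 23, and the closed form gives 23. They agree.
Inductive step: suppose the statement holds for some k ≥ 1, so S(k) = 6^k(3k + 1) - 1.
Then S(k+1) = S(k) + (6^k(15k + 23)) = (6^k(3k + 1) - 1) + (6^k(15k + 23)).
Simplifying, S(k+1) = 18·6^k·k + 24·6^k - 1 = 6^(k+1)(3(k+1) + 1) - 1,
which is the closed form with n = k+1.
This completes the induction.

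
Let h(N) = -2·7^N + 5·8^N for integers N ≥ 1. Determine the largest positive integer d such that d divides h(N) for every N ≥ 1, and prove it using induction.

d = 2

Computing the first values: h(1) = 26 and h(2) = 222; gcd(26, 222) = 2, so d ≤ 2.
We prove 2 | -2·7^N + 5·8^N for all N ≥ 1 by induction on N.
When N = 1: h(1) = 26 = 2·(13), so 2 | h(1).
For the inductive step, assume it holds for an arbitrary j ≥ 1, i.e. 2 | h(j). Then
h(j+1) − 8·h(j) = (-2·7^(j+1) + 5·8^(j+1)) − 8·(-2·7^j + 5·8^j) = (-2)·7^j·(7 − 8) = (2)·7^j. Since 2 | h(j) by the inductive hypothesis, 2 | 8·h(j); and 2 | 2 since 2 = 2·1. Therefore 2 | h(j+1).
This completes the induction.
Therefore the largest such d is 2.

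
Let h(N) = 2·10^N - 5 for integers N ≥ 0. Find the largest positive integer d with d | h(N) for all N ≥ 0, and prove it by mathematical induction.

Computing the first values: h(0) = -3 and h(1) = 15; gcd(-3, 15) = 3, so d ≤ 3.
We prove 3 | 2·10^N - 5 for all N ≥ 0 by induction on N.
Base case (N = 0): h(0) = -3 = 3·(-1), so 3 | h(0).
Suppose the result is true for N = m, i.e. 3 | h(m). Then
h(m+1) = 2·10^(m+1) - 5 = 10·(2·10^m - 5) + 45 = 10·h(m) + 45. The first term is divisible by 3 by the inductive hypothesis, and 45 is divisible by 3. Hence 3 | h(m+1).
By induction, the statement is established for all N ≥ 0.
Therefore the largest such d is 3.

d = 3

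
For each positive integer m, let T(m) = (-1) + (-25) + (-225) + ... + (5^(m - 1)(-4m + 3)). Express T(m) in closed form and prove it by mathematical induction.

T(m) = 5^m(-m + 1) - 1

We claim T(m) = 5^m(-m + 1) - 1 for all m ≥ 1.
Base case (m = 1): T(1) = -1, and the closed form gives -1. They agree.
Inductive step: assume the claim holds for m = r, so T(r) = 5^r(-r + 1) - 1.
Then T(r+1) = T(r) + (5^r(-4r - 1)) = (5^r(-r + 1) - 1) + (5^r(-4r - 1)).
Simplifying, T(r+1) = -5·5^r·r - 1 = 5^(r+1)(-(r+1) + 1) - 1,
which is the closed form with m = r+1.
This completes the induction.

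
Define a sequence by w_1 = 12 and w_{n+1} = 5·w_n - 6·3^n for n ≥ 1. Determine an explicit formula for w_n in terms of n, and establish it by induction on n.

Computing the first terms: w_1 = 12, w_2 = 42, w_3 = 156. This suggests w_n = 3^(n + 1) + 3·5^(n - 1).
Base step (n = 1): the formula gives 12 = 12 = w_1.
Suppose the result is true for n = m, so w_m = 3^(m + 1) + 3·5^(m - 1).
Then w_{m+1} = 5·w_m - 6·3^m = 5·(3^(m + 1) + 3·5^(m - 1)) - 6·3^m = 3^(m + 2) + 3·5^m = 3^((m+1) + 1) + 3·5^((m+1) - 1),
which is the claimed formula at n = m+1.
By the principle of mathematical induction, the result holds for all n ≥ 1.

w_n = 3^(n + 1) + 3·5^(n - 1)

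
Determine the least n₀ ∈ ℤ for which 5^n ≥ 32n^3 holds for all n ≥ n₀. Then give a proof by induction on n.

At n = 5: 3125 < 4000, so the inequality fails and n₀ ≥ 6. We prove 5^n ≥ 32n^3 for all n ≥ 6.
Base case (n = 6): 5^n = 15625 and 32n^3 = 6912, so 15625 ≥ 6912.
Inductive step: assume the claim holds for n = k, so 5^k ≥ 32k^3.
Then 5^(k + 1) = 5·(5^k) ≥ 5·(32k^3).
Also, for k ≥ 6 we have 5·(32k^3) ≥ 32(k+1)^3, since 5 ≥ (1 + 1/k)^3 for all k ≥ 6.
Combining, 5^(k + 1) ≥ 32(k+1)^3.
By induction, the statement is established for all n ≥ 6.
Hence the smallest such n₀ is 6.

n₀ = 6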